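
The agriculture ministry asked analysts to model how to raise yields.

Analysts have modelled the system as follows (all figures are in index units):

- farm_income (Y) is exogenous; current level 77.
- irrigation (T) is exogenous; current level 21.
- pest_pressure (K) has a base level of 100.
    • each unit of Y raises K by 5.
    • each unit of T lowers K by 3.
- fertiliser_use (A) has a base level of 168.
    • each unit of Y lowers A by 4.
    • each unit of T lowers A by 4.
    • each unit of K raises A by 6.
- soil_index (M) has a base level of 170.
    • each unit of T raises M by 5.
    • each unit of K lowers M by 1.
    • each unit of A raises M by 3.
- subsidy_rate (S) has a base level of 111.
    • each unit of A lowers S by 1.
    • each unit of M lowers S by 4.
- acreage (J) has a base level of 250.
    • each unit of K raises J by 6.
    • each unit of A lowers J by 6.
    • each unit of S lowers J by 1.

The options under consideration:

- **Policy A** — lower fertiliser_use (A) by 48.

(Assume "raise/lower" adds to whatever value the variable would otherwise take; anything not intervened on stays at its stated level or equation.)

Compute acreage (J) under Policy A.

17903

Policy A (A − 48):
  Y = 77
  T = 21
  K = 100 + 5·77 − 3·21 = 422
  A = 168 − 4·77 − 4·21 + 6·422 (−48 from intervention) = 2260
  M = 170 + 5·21 − 422 + 3·2260 = 6633
  S = 111 − 2260 − 4·6633 = -28681
  J = 250 + 6·422 − 6·2260 − (-28681) = 17903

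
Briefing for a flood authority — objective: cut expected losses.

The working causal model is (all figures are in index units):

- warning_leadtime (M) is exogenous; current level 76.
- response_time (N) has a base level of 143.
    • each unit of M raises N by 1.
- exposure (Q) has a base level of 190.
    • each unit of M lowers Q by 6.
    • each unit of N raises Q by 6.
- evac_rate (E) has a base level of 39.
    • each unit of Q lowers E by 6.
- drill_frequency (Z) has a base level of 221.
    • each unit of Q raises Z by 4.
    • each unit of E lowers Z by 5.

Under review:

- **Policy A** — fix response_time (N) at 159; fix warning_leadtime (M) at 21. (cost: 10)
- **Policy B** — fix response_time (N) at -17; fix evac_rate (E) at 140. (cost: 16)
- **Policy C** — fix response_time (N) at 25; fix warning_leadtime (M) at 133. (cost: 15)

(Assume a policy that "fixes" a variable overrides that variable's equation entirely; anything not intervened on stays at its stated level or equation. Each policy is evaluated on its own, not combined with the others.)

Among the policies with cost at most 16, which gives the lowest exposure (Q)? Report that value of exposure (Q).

-458

Policy A (N := 159, M := 21):
  M = 21
  N = 159
  Q = 190 − 6·21 + 6·159 = 1018
Policy B (N := -17, E := 140):
  M = 76
  N = -17
  Q = 190 − 6·76 + 6·(-17) = -368
Policy C (N := 25, M := 133):
  M = 133
  N = 25
  Q = 190 − 6·133 + 6·25 = -458
Comparing — Policy A: Q=1018, Policy B: Q=-368, Policy C: Q=-458. Lowest is -458 (Policy C).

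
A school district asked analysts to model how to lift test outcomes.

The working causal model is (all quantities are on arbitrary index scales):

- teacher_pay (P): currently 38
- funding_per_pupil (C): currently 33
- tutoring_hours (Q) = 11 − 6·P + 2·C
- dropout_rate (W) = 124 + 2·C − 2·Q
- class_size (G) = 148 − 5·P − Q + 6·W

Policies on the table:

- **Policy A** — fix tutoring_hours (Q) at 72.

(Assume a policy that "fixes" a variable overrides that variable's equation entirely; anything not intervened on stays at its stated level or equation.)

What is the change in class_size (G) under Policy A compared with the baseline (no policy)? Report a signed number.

Baseline:
  P = 38
  C = 33
  Q = 11 − 6·38 + 2·33 = -151
  W = 124 + 2·33 − 2·(-151) = 492
  G = 148 − 5·38 − (-151) + 6·492 = 3061
Policy A (Q := 72):
  P = 38
  C = 33
  Q = 72
  W = 124 + 2·33 − 2·72 = 46
  G = 148 − 5·38 − 72 + 6·46 = 162
Change in G: 162 − 3061 = -2899

-2899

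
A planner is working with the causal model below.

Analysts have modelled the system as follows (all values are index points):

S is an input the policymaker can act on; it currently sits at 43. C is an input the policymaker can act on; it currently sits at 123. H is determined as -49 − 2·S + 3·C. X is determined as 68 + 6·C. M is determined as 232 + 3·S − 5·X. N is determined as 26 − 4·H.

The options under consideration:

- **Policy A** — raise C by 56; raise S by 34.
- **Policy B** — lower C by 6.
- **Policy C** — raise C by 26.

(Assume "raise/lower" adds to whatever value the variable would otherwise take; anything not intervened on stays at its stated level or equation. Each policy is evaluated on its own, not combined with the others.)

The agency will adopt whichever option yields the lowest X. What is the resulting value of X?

Policy A (C + 56, S + 34):
  C = 123 + 56 = 179
  X = 68 + 6·179 = 1142
Policy B (C − 6):
  C = 123 − 6 = 117
  X = 68 + 6·117 = 770
Policy C (C + 26):
  C = 123 + 26 = 149
  X = 68 + 6·149 = 962
Comparing — Policy A: X=1142, Policy B: X=770, Policy C: X=962. Lowest is 770 (Policy B).

770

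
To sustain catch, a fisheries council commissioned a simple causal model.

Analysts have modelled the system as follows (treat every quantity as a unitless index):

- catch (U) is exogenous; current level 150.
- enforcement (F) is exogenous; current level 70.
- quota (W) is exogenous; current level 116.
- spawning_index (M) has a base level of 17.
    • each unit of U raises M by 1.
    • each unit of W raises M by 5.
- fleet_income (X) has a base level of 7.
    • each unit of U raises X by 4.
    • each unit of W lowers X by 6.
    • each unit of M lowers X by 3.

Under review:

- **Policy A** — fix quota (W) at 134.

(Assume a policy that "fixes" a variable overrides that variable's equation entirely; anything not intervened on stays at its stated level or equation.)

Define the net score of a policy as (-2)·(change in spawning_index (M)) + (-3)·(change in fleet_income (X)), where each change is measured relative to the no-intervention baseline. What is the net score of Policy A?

Baseline:
  U = 150
  W = 116
  M = 17 + 150 + 5·116 = 747
  X = 7 + 4·150 − 6·116 − 3·747 = -2330
Policy A (W := 134):
  U = 150
  W = 134
  M = 17 + 150 + 5·134 = 837
  X = 7 + 4·150 − 6·134 − 3·837 = -2708
ΔM = 837 − 747 = 90; ΔX = -2708 − (-2330) = -378
Score = (-2)·90 + (-3)·(-378) = 954

954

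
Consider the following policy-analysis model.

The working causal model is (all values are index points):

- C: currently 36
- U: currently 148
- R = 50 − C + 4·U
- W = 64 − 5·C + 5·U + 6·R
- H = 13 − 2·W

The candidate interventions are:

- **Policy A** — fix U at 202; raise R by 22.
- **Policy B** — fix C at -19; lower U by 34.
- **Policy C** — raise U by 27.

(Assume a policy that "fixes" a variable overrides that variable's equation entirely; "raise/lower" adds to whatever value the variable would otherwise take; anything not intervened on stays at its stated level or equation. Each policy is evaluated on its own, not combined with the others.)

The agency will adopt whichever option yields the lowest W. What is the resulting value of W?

3879

Policy A (U := 202, R + 22):
  C = 36
  U = 202
  R = 50 − 36 + 4·202 (+22 from intervention) = 844
  W = 64 − 5·36 + 5·202 + 6·844 = 5958
Policy B (C := -19, U − 34):
  C = -19
  U = 148 − 34 = 114
  R = 50 − (-19) + 4·114 = 525
  W = 64 − 5·(-19) + 5·114 + 6·525 = 3879
Policy C (U + 27):
  C = 36
  U = 148 + 27 = 175
  R = 50 − 36 + 4·175 = 714
  W = 64 − 5·36 + 5·175 + 6·714 = 5043
Comparing — Policy A: W=5958, Policy B: W=3879, Policy C: W=5043. Lowest is 3879 (Policy B).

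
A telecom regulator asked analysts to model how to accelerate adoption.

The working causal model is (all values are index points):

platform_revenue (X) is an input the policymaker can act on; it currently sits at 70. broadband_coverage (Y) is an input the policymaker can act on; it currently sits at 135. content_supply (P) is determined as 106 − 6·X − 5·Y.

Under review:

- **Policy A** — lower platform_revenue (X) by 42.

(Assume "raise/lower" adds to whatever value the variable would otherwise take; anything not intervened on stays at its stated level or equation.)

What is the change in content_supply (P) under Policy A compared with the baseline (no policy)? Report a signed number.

252

Baseline:
  X = 70
  Y = 135
  P = 106 − 6·70 − 5·135 = -989
Policy A (X − 42):
  X = 70 − 42 = 28
  Y = 135
  P = 106 − 6·28 − 5·135 = -737
Change in P: -737 − (-989) = 252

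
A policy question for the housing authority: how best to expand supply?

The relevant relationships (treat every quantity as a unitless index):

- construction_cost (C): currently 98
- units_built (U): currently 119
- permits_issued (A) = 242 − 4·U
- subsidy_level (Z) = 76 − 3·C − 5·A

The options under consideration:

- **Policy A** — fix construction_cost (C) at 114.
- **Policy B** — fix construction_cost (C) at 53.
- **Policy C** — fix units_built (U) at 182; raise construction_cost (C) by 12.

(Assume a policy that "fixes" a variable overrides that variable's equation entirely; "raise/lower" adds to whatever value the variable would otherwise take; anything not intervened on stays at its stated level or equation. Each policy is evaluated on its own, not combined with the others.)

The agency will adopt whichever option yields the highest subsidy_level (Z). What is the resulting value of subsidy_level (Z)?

2176

Policy A (C := 114):
  C = 114
  U = 119
  A = 242 − 4·119 = -234
  Z = 76 − 3·114 − 5·(-234) = 904
Policy B (C := 53):
  C = 53
  U = 119
  A = 242 − 4·119 = -234
  Z = 76 − 3·53 − 5·(-234) = 1087
Policy C (U := 182, C + 12):
  C = 98 + 12 = 110
  U = 182
  A = 242 − 4·182 = -486
  Z = 76 − 3·110 − 5·(-486) = 2176
Comparing — Policy A: Z=904, Policy B: Z=1087, Policy C: Z=2176. Highest is 2176 (Policy C).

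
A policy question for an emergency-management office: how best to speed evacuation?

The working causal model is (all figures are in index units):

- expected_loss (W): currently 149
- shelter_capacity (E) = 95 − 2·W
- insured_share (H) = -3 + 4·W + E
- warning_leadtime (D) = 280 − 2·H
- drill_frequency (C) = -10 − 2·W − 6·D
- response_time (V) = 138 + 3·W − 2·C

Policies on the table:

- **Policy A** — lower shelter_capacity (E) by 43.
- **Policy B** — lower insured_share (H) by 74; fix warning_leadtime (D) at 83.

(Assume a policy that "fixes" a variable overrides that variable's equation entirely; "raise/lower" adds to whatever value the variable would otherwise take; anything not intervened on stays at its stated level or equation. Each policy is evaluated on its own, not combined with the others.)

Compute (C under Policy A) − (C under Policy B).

2982

Policy A (E − 43):
  W = 149
  E = 95 − 2·149 (−43 from intervention) = -246
  H = -3 + 4·149 + (-246) = 347
  D = 280 − 2·347 = -414
  C = -10 − 2·149 − 6·(-414) = 2176
Policy B (H − 74, D := 83):
  W = 149
  E = 95 − 2·149 = -203
  H = -3 + 4·149 + (-203) (−74 from intervention) = 316
  D = 83
  C = -10 − 2·149 − 6·83 = -806
C: 2176 − (-806) = 2982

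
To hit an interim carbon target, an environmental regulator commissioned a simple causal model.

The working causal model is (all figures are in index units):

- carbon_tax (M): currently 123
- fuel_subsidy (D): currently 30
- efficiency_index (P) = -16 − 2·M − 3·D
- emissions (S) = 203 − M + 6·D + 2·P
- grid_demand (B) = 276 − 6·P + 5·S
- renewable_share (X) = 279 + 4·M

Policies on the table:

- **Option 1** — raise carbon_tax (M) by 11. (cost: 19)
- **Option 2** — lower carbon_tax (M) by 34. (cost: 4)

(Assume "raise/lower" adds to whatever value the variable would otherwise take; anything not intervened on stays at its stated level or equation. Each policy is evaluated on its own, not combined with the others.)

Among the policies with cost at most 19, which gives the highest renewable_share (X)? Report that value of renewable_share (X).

Option 1 (M + 11):
  M = 123 + 11 = 134
  X = 279 + 4·134 = 815
Option 2 (M − 34):
  M = 123 − 34 = 89
  X = 279 + 4·89 = 635
Comparing — Option 1: X=815, Option 2: X=635. Highest is 815 (Option 1).

815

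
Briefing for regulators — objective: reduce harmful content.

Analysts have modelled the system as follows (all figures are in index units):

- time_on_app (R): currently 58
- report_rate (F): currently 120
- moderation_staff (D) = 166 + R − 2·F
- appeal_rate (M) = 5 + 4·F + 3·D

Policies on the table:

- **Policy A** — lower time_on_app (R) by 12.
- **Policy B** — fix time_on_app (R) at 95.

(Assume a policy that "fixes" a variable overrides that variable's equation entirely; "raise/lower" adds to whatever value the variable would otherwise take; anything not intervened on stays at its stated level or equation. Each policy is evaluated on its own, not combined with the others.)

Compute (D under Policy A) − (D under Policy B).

-49

Policy A (R − 12):
  R = 58 − 12 = 46
  F = 120
  D = 166 + 46 − 2·120 = -28
Policy B (R := 95):
  R = 95
  F = 120
  D = 166 + 95 − 2·120 = 21
D: -28 − 21 = -49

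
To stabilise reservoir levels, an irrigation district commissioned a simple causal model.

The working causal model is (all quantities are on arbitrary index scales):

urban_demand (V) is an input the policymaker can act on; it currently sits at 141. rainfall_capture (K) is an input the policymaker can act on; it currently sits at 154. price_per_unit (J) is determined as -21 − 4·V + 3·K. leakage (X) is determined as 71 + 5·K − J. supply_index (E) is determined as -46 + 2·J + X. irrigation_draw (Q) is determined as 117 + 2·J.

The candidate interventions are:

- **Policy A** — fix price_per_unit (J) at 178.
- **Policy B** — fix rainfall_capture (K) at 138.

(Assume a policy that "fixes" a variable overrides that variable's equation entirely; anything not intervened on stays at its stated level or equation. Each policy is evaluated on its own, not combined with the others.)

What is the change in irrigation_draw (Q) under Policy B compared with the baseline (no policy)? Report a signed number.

Baseline:
  V = 141
  K = 154
  J = -21 − 4·141 + 3·154 = -123
  Q = 117 + 2·(-123) = -129
Policy B (K := 138):
  V = 141
  K = 138
  J = -21 − 4·141 + 3·138 = -171
  Q = 117 + 2·(-171) = -225
Change in Q: -225 − (-129) = -96

-96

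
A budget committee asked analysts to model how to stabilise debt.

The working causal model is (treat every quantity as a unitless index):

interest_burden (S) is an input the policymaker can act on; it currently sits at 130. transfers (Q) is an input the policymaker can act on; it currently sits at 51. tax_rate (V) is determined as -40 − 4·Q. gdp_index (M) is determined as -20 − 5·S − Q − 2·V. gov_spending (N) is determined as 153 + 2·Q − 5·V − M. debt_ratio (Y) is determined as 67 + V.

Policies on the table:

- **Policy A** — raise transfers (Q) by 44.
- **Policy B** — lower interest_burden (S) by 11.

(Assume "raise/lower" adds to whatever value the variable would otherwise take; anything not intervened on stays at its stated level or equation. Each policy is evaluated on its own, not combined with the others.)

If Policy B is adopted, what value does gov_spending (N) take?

Policy B (S − 11):
  S = 130 − 11 = 119
  Q = 51
  V = -40 − 4·51 = -244
  M = -20 − 5·119 − 51 − 2·(-244) = -178
  N = 153 + 2·51 − 5·(-244) − (-178) = 1653

1653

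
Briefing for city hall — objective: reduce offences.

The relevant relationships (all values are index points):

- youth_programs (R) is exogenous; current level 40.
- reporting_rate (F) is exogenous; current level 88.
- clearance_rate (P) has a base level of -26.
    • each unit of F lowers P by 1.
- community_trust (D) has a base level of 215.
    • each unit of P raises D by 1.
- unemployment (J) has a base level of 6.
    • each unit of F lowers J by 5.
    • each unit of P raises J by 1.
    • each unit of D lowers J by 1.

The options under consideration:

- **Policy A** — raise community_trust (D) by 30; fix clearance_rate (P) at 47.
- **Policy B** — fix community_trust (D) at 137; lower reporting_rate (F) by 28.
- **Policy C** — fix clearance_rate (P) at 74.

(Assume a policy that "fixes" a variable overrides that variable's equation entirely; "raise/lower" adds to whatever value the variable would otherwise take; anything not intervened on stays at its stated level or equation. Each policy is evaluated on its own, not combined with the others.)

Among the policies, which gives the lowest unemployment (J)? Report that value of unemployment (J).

Policy A (D + 30, P := 47):
  F = 88
  P = 47
  D = 215 + 47 (+30 from intervention) = 292
  J = 6 − 5·88 + 47 − 292 = -679
Policy B (D := 137, F − 28):
  F = 88 − 28 = 60
  P = -26 − 60 = -86
  D = 137
  J = 6 − 5·60 + (-86) − 137 = -517
Policy C (P := 74):
  F = 88
  P = 74
  D = 215 + 74 = 289
  J = 6 − 5·88 + 74 − 289 = -649
Comparing — Policy A: J=-679, Policy B: J=-517, Policy C: J=-649. Lowest is -679 (Policy A).

-679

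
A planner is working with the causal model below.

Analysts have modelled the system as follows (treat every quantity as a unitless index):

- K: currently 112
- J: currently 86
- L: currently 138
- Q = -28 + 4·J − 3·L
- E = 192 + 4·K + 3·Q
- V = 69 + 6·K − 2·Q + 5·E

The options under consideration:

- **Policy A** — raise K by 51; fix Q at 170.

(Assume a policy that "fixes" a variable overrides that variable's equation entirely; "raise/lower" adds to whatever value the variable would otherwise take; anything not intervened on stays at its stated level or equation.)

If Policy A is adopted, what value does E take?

1354

Policy A (K + 51, Q := 170):
  K = 112 + 51 = 163
  J = 86
  L = 138
  Q = 170
  E = 192 + 4·163 + 3·170 = 1354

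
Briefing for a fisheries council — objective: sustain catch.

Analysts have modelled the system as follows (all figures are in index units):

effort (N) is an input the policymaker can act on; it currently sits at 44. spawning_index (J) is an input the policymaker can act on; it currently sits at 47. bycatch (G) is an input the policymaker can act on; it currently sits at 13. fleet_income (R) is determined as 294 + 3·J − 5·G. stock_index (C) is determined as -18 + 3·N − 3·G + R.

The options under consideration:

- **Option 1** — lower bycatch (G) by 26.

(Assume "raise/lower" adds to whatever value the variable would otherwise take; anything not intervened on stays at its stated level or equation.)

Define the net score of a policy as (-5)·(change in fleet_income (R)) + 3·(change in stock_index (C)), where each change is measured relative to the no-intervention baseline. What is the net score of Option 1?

Baseline:
  N = 44
  J = 47
  G = 13
  R = 294 + 3·47 − 5·13 = 370
  C = -18 + 3·44 − 3·13 + 370 = 445
Option 1 (G − 26):
  N = 44
  J = 47
  G = 13 − 26 = -13
  R = 294 + 3·47 − 5·(-13) = 500
  C = -18 + 3·44 − 3·(-13) + 500 = 653
ΔR = 500 − 370 = 130; ΔC = 653 − 445 = 208
Score = (-5)·130 + 3·208 = -26

-26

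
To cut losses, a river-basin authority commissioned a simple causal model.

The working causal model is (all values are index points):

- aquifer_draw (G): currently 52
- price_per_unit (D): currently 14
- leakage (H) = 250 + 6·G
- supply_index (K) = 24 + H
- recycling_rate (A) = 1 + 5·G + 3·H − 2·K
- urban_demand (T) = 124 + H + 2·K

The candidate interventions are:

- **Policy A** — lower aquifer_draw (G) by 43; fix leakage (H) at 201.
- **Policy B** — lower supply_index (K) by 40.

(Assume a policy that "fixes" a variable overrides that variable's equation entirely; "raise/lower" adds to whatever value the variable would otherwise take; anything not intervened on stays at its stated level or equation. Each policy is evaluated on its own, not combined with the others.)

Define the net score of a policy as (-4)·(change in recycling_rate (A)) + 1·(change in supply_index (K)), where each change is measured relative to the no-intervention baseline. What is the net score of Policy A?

Baseline:
  G = 52
  H = 250 + 6·52 = 562
  K = 24 + 562 = 586
  A = 1 + 5·52 + 3·562 − 2·586 = 775
Policy A (G − 43, H := 201):
  G = 52 − 43 = 9
  H = 201
  K = 24 + 201 = 225
  A = 1 + 5·9 + 3·201 − 2·225 = 199
ΔA = 199 − 775 = -576; ΔK = 225 − 586 = -361
Score = (-4)·(-576) + 1·(-361) = 1943

1943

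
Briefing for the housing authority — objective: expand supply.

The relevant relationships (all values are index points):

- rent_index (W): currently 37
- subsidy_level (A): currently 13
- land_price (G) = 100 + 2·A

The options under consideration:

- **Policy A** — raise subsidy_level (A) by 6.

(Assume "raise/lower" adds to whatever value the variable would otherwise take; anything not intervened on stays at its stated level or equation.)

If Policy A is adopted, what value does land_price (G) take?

Policy A (A + 6):
  A = 13 + 6 = 19
  G = 100 + 2·19 = 138

138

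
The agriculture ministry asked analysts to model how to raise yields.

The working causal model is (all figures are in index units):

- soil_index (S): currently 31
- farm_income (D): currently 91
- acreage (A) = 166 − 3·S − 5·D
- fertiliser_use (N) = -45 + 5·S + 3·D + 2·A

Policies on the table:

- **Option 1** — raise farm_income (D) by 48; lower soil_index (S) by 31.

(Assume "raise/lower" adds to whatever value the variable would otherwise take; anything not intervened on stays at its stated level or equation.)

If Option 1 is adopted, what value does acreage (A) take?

Option 1 (D + 48, S − 31):
  S = 31 − 31 = 0
  D = 91 + 48 = 139
  A = 166 − 3·0 − 5·139 = -529

-529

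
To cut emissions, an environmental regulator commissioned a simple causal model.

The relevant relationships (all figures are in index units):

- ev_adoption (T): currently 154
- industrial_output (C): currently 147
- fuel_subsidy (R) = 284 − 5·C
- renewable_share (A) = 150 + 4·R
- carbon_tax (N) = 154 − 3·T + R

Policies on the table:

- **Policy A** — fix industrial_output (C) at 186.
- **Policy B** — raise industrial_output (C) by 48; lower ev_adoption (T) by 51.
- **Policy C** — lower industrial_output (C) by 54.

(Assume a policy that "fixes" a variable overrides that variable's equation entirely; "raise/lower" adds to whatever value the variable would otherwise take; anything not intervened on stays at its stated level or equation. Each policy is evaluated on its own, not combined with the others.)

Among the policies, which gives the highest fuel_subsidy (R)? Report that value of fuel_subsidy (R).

-181

Policy A (C := 186):
  C = 186
  R = 284 − 5·186 = -646
Policy B (C + 48, T − 51):
  C = 147 + 48 = 195
  R = 284 − 5·195 = -691
Policy C (C − 54):
  C = 147 − 54 = 93
  R = 284 − 5·93 = -181
Comparing — Policy A: R=-646, Policy B: R=-691, Policy C: R=-181. Highest is -181 (Policy C).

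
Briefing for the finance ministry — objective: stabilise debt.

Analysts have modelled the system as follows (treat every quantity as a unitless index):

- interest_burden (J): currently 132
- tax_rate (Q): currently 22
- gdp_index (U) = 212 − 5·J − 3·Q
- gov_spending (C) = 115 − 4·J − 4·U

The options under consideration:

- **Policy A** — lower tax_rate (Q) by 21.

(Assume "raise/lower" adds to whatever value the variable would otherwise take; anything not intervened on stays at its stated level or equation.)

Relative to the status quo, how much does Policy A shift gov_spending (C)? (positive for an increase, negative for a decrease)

Baseline:
  J = 132
  Q = 22
  U = 212 − 5·132 − 3·22 = -514
  C = 115 − 4·132 − 4·(-514) = 1643
Policy A (Q − 21):
  J = 132
  Q = 22 − 21 = 1
  U = 212 − 5·132 − 3·1 = -451
  C = 115 − 4·132 − 4·(-451) = 1391
Change in C: 1391 − 1643 = -252

-252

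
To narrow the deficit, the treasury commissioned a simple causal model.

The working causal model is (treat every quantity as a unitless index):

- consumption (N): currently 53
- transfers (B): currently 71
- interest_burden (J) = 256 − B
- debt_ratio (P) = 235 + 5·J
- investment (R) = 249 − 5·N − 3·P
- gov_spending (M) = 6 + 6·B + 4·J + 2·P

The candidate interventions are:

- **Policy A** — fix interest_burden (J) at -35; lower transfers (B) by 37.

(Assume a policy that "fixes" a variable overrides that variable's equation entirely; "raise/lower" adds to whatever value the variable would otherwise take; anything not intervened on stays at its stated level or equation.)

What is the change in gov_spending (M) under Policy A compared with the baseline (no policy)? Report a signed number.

Baseline:
  B = 71
  J = 256 − 71 = 185
  P = 235 + 5·185 = 1160
  M = 6 + 6·71 + 4·185 + 2·1160 = 3492
Policy A (J := -35, B − 37):
  B = 71 − 37 = 34
  J = -35
  P = 235 + 5·(-35) = 60
  M = 6 + 6·34 + 4·(-35) + 2·60 = 190
Change in M: 190 − 3492 = -3302

-3302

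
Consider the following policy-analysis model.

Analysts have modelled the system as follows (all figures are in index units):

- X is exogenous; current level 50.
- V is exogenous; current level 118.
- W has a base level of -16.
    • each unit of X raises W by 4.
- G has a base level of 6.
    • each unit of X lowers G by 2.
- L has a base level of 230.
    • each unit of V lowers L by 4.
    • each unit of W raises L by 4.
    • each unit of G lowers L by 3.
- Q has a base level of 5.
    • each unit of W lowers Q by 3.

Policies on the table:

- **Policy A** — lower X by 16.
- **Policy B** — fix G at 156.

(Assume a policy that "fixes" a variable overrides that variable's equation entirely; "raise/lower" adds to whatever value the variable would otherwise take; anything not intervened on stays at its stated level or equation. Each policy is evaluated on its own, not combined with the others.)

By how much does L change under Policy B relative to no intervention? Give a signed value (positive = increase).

-750

Baseline:
  X = 50
  V = 118
  W = -16 + 4·50 = 184
  G = 6 − 2·50 = -94
  L = 230 − 4·118 + 4·184 − 3·(-94) = 776
Policy B (G := 156):
  X = 50
  V = 118
  W = -16 + 4·50 = 184
  G = 156
  L = 230 − 4·118 + 4·184 − 3·156 = 26
Change in L: 26 − 776 = -750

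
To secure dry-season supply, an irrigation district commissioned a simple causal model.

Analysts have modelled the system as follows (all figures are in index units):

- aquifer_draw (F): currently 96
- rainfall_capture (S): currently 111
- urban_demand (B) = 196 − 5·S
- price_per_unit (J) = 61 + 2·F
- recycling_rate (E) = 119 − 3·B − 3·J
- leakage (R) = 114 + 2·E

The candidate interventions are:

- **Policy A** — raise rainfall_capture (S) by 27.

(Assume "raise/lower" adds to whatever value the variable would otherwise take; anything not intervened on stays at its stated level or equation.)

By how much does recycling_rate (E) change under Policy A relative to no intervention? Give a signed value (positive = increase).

405

Baseline:
  F = 96
  S = 111
  B = 196 − 5·111 = -359
  J = 61 + 2·96 = 253
  E = 119 − 3·(-359) − 3·253 = 437
Policy A (S + 27):
  F = 96
  S = 111 + 27 = 138
  B = 196 − 5·138 = -494
  J = 61 + 2·96 = 253
  E = 119 − 3·(-494) − 3·253 = 842
Change in E: 842 − 437 = 405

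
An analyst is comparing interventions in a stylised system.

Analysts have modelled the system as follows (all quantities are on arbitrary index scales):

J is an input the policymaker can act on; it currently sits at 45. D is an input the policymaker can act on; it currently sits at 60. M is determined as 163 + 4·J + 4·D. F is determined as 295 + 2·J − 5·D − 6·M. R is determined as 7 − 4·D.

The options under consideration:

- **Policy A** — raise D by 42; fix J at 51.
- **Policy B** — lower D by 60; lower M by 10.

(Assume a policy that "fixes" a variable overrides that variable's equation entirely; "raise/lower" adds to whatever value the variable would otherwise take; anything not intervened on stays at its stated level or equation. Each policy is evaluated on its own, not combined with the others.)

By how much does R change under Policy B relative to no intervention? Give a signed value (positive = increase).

Baseline:
  D = 60
  R = 7 − 4·60 = -233
Policy B (D − 60, M − 10):
  D = 60 − 60 = 0
  R = 7 − 4·0 = 7
Change in R: 7 − (-233) = 240

240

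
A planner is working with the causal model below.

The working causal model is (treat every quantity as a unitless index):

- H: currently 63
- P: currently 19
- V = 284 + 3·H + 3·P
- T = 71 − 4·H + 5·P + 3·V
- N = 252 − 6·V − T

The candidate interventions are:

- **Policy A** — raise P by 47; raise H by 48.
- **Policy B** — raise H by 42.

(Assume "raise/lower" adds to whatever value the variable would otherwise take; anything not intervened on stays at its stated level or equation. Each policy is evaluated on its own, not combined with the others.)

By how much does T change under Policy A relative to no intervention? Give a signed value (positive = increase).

Baseline:
  H = 63
  P = 19
  V = 284 + 3·63 + 3·19 = 530
  T = 71 − 4·63 + 5·19 + 3·530 = 1504
Policy A (P + 47, H + 48):
  H = 63 + 48 = 111
  P = 19 + 47 = 66
  V = 284 + 3·111 + 3·66 = 815
  T = 71 − 4·111 + 5·66 + 3·815 = 2402
Change in T: 2402 − 1504 = 898

898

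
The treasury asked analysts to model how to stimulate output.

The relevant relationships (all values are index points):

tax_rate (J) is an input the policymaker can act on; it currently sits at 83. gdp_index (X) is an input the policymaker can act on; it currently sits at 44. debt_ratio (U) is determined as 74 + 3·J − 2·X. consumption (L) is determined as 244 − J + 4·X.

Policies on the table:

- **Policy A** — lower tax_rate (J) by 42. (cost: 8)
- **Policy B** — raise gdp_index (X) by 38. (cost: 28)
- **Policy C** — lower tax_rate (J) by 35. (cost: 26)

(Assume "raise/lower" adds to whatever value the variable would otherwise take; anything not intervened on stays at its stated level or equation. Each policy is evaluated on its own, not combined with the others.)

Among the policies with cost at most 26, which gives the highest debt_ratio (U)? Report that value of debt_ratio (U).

130

Policy A (J − 42):
  J = 83 − 42 = 41
  X = 44
  U = 74 + 3·41 − 2·44 = 109
Policy C (J − 35):
  J = 83 − 35 = 48
  X = 44
  U = 74 + 3·48 − 2·44 = 130
Comparing — Policy A: U=109, Policy C: U=130. Highest is 130 (Policy C).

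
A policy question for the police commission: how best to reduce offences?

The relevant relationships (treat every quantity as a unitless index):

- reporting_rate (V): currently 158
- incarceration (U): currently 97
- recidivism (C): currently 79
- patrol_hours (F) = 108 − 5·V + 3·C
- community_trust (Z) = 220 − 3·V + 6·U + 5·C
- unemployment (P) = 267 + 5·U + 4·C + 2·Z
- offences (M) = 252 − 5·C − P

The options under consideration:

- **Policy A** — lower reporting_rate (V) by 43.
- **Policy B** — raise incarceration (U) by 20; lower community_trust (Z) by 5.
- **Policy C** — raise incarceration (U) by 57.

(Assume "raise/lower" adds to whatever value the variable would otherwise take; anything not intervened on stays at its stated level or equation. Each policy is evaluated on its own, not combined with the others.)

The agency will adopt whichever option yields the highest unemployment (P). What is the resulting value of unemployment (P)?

Policy A (V − 43):
  V = 158 − 43 = 115
  U = 97
  C = 79
  Z = 220 − 3·115 + 6·97 + 5·79 = 852
  P = 267 + 5·97 + 4·79 + 2·852 = 2772
Policy B (U + 20, Z − 5):
  V = 158
  U = 97 + 20 = 117
  C = 79
  Z = 220 − 3·158 + 6·117 + 5·79 (−5 from intervention) = 838
  P = 267 + 5·117 + 4·79 + 2·838 = 2844
Policy C (U + 57):
  V = 158
  U = 97 + 57 = 154
  C = 79
  Z = 220 − 3·158 + 6·154 + 5·79 = 1065
  P = 267 + 5·154 + 4·79 + 2·1065 = 3483
Comparing — Policy A: P=2772, Policy B: P=2844, Policy C: P=3483. Highest is 3483 (Policy C).

3483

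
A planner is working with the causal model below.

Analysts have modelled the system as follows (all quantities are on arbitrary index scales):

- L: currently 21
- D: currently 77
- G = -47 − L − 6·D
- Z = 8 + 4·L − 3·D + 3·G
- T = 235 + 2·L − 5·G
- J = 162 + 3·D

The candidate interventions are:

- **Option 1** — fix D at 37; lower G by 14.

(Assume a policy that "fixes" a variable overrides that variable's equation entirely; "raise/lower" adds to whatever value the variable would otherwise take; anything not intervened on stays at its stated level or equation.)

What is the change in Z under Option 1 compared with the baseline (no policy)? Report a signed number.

798

Baseline:
  L = 21
  D = 77
  G = -47 − 21 − 6·77 = -530
  Z = 8 + 4·21 − 3·77 + 3·(-530) = -1729
Option 1 (D := 37, G − 14):
  L = 21
  D = 37
  G = -47 − 21 − 6·37 (−14 from intervention) = -304
  Z = 8 + 4·21 − 3·37 + 3·(-304) = -931
Change in Z: -931 − (-1729) = 798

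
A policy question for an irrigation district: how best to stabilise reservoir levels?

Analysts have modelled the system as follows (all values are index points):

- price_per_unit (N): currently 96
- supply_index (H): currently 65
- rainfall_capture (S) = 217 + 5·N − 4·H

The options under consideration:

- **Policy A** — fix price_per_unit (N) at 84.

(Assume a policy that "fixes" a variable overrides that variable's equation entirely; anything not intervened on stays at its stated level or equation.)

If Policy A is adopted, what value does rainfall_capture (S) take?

377

Policy A (N := 84):
  N = 84
  H = 65
  S = 217 + 5·84 − 4·65 = 377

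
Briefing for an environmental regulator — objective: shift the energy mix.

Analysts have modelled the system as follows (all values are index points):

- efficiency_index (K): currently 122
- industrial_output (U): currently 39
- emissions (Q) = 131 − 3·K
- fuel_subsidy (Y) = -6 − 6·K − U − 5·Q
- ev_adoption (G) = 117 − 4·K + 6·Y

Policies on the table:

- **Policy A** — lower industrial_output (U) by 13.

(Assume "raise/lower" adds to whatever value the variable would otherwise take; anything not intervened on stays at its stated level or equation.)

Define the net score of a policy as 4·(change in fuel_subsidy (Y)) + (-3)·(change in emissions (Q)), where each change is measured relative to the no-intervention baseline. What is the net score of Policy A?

52

Baseline:
  K = 122
  U = 39
  Q = 131 − 3·122 = -235
  Y = -6 − 6·122 − 39 − 5·(-235) = 398
Policy A (U − 13):
  K = 122
  U = 39 − 13 = 26
  Q = 131 − 3·122 = -235
  Y = -6 − 6·122 − 26 − 5·(-235) = 411
ΔY = 411 − 398 = 13; ΔQ = -235 − (-235) = 0
Score = 4·13 + (-3)·0 = 52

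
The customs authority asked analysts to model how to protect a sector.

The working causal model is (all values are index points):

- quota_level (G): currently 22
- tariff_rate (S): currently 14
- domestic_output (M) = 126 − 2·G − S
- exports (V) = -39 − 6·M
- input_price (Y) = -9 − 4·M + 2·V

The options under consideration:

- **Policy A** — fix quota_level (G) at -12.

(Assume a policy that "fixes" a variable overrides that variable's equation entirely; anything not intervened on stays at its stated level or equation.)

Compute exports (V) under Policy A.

-855

Policy A (G := -12):
  G = -12
  S = 14
  M = 126 − 2·(-12) − 14 = 136
  V = -39 − 6·136 = -855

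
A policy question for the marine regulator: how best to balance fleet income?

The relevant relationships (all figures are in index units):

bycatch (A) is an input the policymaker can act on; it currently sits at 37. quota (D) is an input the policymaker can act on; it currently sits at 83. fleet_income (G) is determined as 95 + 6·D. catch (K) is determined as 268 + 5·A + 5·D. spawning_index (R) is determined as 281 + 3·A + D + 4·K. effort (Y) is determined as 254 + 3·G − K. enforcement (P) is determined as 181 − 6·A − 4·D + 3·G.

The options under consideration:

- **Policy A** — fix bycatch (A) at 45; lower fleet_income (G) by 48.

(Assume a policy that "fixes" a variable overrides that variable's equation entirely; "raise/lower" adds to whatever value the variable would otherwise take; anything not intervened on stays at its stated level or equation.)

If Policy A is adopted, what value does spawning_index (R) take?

4131

Policy A (A := 45, G − 48):
  A = 45
  D = 83
  K = 268 + 5·45 + 5·83 = 908
  R = 281 + 3·45 + 83 + 4·908 = 4131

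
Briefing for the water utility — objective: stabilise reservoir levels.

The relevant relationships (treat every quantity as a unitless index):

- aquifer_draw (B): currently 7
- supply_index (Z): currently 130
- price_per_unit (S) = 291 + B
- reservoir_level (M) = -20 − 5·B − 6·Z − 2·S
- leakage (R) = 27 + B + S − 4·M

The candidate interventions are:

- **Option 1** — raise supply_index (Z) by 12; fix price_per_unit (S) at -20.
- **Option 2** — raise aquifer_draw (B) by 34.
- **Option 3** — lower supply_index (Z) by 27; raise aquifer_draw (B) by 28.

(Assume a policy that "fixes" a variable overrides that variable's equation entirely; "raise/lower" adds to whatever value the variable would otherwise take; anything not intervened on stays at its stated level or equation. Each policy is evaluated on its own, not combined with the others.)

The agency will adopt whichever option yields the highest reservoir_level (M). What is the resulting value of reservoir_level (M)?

-867

Option 1 (Z + 12, S := -20):
  B = 7
  Z = 130 + 12 = 142
  S = -20
  M = -20 − 5·7 − 6·142 − 2·(-20) = -867
Option 2 (B + 34):
  B = 7 + 34 = 41
  Z = 130
  S = 291 + 41 = 332
  M = -20 − 5·41 − 6·130 − 2·332 = -1669
Option 3 (Z − 27, B + 28):
  B = 7 + 28 = 35
  Z = 130 − 27 = 103
  S = 291 + 35 = 326
  M = -20 − 5·35 − 6·103 − 2·326 = -1465
Comparing — Option 1: M=-867, Option 2: M=-1669, Option 3: M=-1465. Highest is -867 (Option 1).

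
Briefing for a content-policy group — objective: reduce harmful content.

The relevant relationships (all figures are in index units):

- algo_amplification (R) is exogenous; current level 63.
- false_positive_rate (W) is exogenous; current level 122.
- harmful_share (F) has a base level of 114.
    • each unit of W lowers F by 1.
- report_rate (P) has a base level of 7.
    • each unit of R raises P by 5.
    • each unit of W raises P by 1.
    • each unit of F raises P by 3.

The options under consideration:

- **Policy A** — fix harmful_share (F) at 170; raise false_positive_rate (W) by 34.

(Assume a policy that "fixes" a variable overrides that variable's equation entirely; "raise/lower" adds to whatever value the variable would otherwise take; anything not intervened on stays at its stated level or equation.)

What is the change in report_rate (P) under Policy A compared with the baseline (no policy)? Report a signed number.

568

Baseline:
  R = 63
  W = 122
  F = 114 − 122 = -8
  P = 7 + 5·63 + 122 + 3·(-8) = 420
Policy A (F := 170, W + 34):
  R = 63
  W = 122 + 34 = 156
  F = 170
  P = 7 + 5·63 + 156 + 3·170 = 988
Change in P: 988 − 420 = 568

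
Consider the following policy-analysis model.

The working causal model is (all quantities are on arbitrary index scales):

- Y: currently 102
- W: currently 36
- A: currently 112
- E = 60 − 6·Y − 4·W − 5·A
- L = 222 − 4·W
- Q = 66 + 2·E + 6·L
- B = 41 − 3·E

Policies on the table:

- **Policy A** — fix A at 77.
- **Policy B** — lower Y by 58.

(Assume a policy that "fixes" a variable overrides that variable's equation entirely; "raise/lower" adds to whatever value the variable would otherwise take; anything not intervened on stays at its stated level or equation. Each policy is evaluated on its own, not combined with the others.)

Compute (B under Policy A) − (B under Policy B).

519

Policy A (A := 77):
  Y = 102
  W = 36
  A = 77
  E = 60 − 6·102 − 4·36 − 5·77 = -1081
  B = 41 − 3·(-1081) = 3284
Policy B (Y − 58):
  Y = 102 − 58 = 44
  W = 36
  A = 112
  E = 60 − 6·44 − 4·36 − 5·112 = -908
  B = 41 − 3·(-908) = 2765
B: 3284 − 2765 = 519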